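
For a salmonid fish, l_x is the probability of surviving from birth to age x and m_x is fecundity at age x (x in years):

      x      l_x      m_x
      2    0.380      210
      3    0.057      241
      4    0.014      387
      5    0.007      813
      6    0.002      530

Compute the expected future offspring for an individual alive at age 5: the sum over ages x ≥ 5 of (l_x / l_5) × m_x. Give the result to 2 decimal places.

964.43

l_5 = 0.007. Conditional survival from age 5 to x is l_x / l_5.
  x=5: (0.007/0.007) × 813 = 813.0000
  x=6: (0.002/0.007) × 530 = 151.4286
Sum = 813.0000 + 151.4286 = 964.4286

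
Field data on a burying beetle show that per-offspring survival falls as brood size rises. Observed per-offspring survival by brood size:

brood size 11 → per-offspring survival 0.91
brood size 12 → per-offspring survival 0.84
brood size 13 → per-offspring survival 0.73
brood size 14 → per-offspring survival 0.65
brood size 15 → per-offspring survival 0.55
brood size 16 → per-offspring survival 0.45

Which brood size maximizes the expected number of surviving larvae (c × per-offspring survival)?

Expected surviving larvae = c × s(c):
  c=11: 11 × 0.91 = 10.010
  c=12: 12 × 0.84 = 10.080
  c=13: 13 × 0.73 = 9.490
  c=14: 14 × 0.65 = 9.100
  c=15: 15 × 0.55 = 8.250
  c=16: 16 × 0.45 = 7.200
Maximum at c = 12 (10.080 surviving larvae).

12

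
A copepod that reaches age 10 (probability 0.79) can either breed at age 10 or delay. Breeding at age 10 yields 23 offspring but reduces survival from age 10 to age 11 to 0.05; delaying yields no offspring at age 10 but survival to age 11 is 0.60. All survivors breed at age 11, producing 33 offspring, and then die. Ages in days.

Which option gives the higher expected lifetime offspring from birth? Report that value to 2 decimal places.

breed at age 10: R₀ = 0.79 × (23 + 0.05 × 33) = 0.79 × 24.6500 = 19.4735
delay to age 11: R₀ = 0.79 × (0.60 × 33) = 0.79 × 19.8000 = 15.6420
Higher: breed at age 10 (19.4735).

19.47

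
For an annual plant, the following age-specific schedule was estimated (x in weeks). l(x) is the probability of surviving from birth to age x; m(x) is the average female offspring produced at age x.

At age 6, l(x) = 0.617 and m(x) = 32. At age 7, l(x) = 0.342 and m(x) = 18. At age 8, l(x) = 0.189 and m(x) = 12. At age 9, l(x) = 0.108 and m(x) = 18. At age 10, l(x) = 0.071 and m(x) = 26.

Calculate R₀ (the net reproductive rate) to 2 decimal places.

R₀ = Σ l(x) m(x):
  age 6: 0.617 × 32 = 19.7440
  age 7: 0.342 × 18 = 6.1560
  age 8: 0.189 × 12 = 2.2680
  age 9: 0.108 × 18 = 1.9440
  age 10: 0.071 × 26 = 1.8460
R₀ = 19.7440 + 6.1560 + 2.2680 + 1.9440 + 1.8460 = 31.9580

31.96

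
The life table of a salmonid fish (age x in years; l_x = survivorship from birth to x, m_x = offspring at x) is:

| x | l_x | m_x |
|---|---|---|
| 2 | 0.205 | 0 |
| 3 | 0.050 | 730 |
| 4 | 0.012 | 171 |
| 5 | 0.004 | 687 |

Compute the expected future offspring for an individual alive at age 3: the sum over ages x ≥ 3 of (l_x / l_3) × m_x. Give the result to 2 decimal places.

l_3 = 0.050. Conditional survival from age 3 to x is l_x / l_3.
  x=3: (0.050/0.050) × 730 = 730.0000
  x=4: (0.012/0.050) × 171 = 41.0400
  x=5: (0.004/0.050) × 687 = 54.9600
Sum = 730.0000 + 41.0400 + 54.9600 = 826.0000

826.00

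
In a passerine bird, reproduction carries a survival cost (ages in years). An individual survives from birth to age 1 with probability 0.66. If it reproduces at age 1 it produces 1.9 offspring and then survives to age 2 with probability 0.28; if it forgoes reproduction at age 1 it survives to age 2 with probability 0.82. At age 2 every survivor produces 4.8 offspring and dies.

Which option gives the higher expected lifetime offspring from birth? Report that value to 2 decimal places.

breed at age 1: R₀ = 0.66 × (1.9 + 0.28 × 4.8) = 0.66 × 3.2440 = 2.1410
delay to age 2: R₀ = 0.66 × (0.82 × 4.8) = 0.66 × 3.9360 = 2.5978
Higher: delay to age 2 (2.5978).

2.60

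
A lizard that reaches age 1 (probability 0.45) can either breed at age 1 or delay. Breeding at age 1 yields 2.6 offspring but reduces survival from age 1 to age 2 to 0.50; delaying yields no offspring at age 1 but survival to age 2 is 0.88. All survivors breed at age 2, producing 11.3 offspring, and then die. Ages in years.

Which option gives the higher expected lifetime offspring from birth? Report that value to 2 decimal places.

breed at age 1: R₀ = 0.45 × (2.6 + 0.50 × 11.3) = 0.45 × 8.2500 = 3.7125
delay to age 2: R₀ = 0.45 × (0.88 × 11.3) = 0.45 × 9.9440 = 4.4748
Higher: delay to age 2 (4.4748).

4.47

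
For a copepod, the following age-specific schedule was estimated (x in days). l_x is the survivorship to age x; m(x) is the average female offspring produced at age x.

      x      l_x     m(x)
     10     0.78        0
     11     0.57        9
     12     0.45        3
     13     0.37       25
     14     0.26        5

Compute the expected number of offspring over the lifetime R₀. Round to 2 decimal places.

R₀ = Σ l_x m(x):
  age 10: 0.78 × 0 = 0.0000
  age 11: 0.57 × 9 = 5.1300
  age 12: 0.45 × 3 = 1.3500
  age 13: 0.37 × 25 = 9.2500
  age 14: 0.26 × 5 = 1.3000
R₀ = 0.0000 + 5.1300 + 1.3500 + 9.2500 + 1.3000 = 17.0300

17.03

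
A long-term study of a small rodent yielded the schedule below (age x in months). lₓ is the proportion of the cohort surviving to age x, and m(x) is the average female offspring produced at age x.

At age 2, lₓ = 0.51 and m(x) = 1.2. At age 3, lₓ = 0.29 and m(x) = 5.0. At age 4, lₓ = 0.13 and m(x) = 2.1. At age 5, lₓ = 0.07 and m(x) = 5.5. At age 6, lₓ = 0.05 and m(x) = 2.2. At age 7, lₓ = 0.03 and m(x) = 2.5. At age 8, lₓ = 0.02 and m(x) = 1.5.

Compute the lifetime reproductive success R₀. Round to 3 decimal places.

R₀ = Σ lₓ m(x):
  age 2: 0.51 × 1.2 = 0.6120
  age 3: 0.29 × 5.0 = 1.4500
  age 4: 0.13 × 2.1 = 0.2730
  age 5: 0.07 × 5.5 = 0.3850
  age 6: 0.05 × 2.2 = 0.1100
  age 7: 0.03 × 2.5 = 0.0750
  age 8: 0.02 × 1.5 = 0.0300
R₀ = 0.6120 + 1.4500 + 0.2730 + 0.3850 + 0.1100 + 0.0750 + 0.0300 = 2.9350

2.935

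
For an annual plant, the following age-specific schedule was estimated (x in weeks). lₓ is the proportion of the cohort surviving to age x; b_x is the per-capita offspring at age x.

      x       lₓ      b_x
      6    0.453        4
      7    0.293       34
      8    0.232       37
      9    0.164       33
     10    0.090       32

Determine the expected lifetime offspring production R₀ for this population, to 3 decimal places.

28.650

R₀ = Σ lₓ b_x:
  age 6: 0.453 × 4 = 1.8120
  age 7: 0.293 × 34 = 9.9620
  age 8: 0.232 × 37 = 8.5840
  age 9: 0.164 × 33 = 5.4120
  age 10: 0.090 × 32 = 2.8800
R₀ = 1.8120 + 9.9620 + 8.5840 + 5.4120 + 2.8800 = 28.6500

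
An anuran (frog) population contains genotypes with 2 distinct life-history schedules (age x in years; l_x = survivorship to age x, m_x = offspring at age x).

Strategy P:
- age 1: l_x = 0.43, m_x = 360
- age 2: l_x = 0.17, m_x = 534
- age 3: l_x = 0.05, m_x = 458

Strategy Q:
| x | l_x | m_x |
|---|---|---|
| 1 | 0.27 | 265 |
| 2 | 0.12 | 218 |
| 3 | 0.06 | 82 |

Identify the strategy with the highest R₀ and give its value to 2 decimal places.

Strategy P: R₀ = 0.43×360 + 0.17×534 + 0.05×458 = 268.4800
Strategy Q: R₀ = 0.27×265 + 0.12×218 + 0.06×82 = 102.6300
Highest R₀: strategy P with 268.4800.

268.48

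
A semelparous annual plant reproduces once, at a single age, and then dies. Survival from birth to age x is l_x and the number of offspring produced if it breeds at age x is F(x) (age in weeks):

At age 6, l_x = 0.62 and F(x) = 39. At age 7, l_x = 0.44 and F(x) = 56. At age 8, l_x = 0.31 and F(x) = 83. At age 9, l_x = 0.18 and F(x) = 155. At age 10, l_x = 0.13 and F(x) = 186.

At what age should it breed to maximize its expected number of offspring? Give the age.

Expected offspring if breeding at age x = l_x × F(x):
  age 6: 0.62 × 39 = 24.180
  age 7: 0.44 × 56 = 24.640
  age 8: 0.31 × 83 = 25.730
  age 9: 0.18 × 155 = 27.900
  age 10: 0.13 × 186 = 24.180
Maximum at age 9 (27.900).

9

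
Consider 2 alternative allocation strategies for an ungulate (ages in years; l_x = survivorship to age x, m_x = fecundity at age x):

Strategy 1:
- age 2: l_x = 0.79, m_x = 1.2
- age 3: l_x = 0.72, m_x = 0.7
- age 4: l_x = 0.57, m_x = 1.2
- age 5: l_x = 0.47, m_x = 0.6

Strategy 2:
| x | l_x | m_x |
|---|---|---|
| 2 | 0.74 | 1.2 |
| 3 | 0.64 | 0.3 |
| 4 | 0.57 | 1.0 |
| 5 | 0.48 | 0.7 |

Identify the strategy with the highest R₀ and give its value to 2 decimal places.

2.42

Strategy 1: R₀ = 0.79×1.2 + 0.72×0.7 + 0.57×1.2 + 0.47×0.6 = 2.4180
Strategy 2: R₀ = 0.74×1.2 + 0.64×0.3 + 0.57×1.0 + 0.48×0.7 = 1.9860
Highest R₀: strategy 1 with 2.4180.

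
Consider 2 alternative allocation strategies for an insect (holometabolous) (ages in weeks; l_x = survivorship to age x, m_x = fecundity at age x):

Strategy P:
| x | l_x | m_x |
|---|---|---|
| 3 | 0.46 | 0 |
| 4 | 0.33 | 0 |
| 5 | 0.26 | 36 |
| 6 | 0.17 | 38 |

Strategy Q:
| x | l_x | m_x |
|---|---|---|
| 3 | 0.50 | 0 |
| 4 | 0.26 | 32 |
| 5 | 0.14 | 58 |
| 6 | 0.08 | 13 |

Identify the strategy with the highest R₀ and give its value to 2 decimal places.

Strategy P: R₀ = 0.46×0 + 0.33×0 + 0.26×36 + 0.17×38 = 15.8200
Strategy Q: R₀ = 0.50×0 + 0.26×32 + 0.14×58 + 0.08×13 = 17.4800
Highest R₀: strategy Q with 17.4800.

17.48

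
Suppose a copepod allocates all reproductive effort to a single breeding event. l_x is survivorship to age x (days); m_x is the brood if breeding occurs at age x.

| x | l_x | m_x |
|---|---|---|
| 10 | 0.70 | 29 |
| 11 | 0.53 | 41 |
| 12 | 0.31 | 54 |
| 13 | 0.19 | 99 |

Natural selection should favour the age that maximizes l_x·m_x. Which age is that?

11

Expected offspring if breeding at age x = l_x × m_x:
  age 10: 0.70 × 29 = 20.300
  age 11: 0.53 × 41 = 21.730
  age 12: 0.31 × 54 = 16.740
  age 13: 0.19 × 99 = 18.810
Maximum at age 11 (21.730).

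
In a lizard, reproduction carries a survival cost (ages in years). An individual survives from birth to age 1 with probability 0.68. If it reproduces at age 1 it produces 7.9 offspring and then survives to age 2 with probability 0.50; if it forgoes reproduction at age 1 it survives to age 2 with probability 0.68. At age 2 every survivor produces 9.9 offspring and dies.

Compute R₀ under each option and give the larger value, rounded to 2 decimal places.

breed at age 1: R₀ = 0.68 × (7.9 + 0.50 × 9.9) = 0.68 × 12.8500 = 8.7380
delay to age 2: R₀ = 0.68 × (0.68 × 9.9) = 0.68 × 6.7320 = 4.5778
Higher: breed at age 1 (8.7380).

8.74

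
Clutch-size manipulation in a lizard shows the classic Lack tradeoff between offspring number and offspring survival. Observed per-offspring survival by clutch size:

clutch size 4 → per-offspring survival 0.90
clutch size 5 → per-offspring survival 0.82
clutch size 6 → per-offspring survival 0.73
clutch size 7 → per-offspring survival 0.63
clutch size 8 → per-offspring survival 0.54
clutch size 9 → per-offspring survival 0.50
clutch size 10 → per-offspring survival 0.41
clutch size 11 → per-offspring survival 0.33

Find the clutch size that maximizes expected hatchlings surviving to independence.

Expected hatchlings surviving to independence = c × s(c):
  c=4: 4 × 0.90 = 3.600
  c=5: 5 × 0.82 = 4.100
  c=6: 6 × 0.73 = 4.380
  c=7: 7 × 0.63 = 4.410
  c=8: 8 × 0.54 = 4.320
  c=9: 9 × 0.50 = 4.500
  c=10: 10 × 0.41 = 4.100
  c=11: 11 × 0.33 = 3.630
Maximum at c = 9 (4.500 hatchlings surviving to independence).

9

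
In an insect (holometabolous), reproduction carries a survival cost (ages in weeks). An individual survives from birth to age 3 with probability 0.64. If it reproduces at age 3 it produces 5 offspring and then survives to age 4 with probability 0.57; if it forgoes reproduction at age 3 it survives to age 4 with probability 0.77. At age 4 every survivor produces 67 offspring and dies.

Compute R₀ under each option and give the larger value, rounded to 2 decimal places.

33.02

breed at age 3: R₀ = 0.64 × (5 + 0.57 × 67) = 0.64 × 43.1900 = 27.6416
delay to age 4: R₀ = 0.64 × (0.77 × 67) = 0.64 × 51.5900 = 33.0176
Higher: delay to age 4 (33.0176).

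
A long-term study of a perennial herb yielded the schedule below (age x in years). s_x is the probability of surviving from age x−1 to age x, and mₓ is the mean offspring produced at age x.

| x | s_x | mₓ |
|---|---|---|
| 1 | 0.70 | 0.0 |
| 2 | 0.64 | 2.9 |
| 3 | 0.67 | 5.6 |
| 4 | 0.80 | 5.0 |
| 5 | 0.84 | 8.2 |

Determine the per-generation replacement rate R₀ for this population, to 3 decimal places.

Survivorship from birth: l_x = s_1·s_2·…·s_x.
  l_1 = 0.70000
  l_2 = 0.44800
  l_3 = 0.30016
  l_4 = 0.24013
  l_5 = 0.20171
R₀ = Σ l_x mₓ:
  age 1: 0.70000 × 0.0 = 0.0000
  age 2: 0.44800 × 2.9 = 1.2992
  age 3: 0.30016 × 5.6 = 1.6809
  age 4: 0.24013 × 5.0 = 1.2006
  age 5: 0.20171 × 8.2 = 1.6540
R₀ = 0.0000 + 1.2992 + 1.6809 + 1.2006 + 1.6540 = 5.8348

5.835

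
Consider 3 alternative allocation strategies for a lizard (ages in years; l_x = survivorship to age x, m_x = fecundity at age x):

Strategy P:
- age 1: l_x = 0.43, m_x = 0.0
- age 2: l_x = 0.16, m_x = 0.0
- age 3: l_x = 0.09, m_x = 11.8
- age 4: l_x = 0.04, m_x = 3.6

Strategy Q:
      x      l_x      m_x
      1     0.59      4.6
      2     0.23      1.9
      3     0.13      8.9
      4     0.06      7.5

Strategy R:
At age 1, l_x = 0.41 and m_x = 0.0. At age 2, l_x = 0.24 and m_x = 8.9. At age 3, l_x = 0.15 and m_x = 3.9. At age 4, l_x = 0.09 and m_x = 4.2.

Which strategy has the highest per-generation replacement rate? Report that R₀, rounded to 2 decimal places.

Strategy P: R₀ = 0.43×0.0 + 0.16×0.0 + 0.09×11.8 + 0.04×3.6 = 1.2060
Strategy Q: R₀ = 0.59×4.6 + 0.23×1.9 + 0.13×8.9 + 0.06×7.5 = 4.7580
Strategy R: R₀ = 0.41×0.0 + 0.24×8.9 + 0.15×3.9 + 0.09×4.2 = 3.0990
Highest R₀: strategy Q with 4.7580.

4.76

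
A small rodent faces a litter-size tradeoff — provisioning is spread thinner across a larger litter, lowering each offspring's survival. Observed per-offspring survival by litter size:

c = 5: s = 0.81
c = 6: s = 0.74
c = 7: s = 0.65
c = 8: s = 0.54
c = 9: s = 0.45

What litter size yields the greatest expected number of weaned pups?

Expected weaned pups = c × s(c):
  c=5: 5 × 0.81 = 4.050
  c=6: 6 × 0.74 = 4.440
  c=7: 7 × 0.65 = 4.550
  c=8: 8 × 0.54 = 4.320
  c=9: 9 × 0.45 = 4.050
Maximum at c = 7 (4.550 weaned pups).

7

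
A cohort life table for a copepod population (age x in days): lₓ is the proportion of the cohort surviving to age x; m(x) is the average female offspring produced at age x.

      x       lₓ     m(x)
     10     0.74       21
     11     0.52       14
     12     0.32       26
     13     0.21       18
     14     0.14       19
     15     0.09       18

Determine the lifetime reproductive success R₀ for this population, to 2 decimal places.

39.20

R₀ = Σ lₓ m(x):
  age 10: 0.74 × 21 = 15.5400
  age 11: 0.52 × 14 = 7.2800
  age 12: 0.32 × 26 = 8.3200
  age 13: 0.21 × 18 = 3.7800
  age 14: 0.14 × 19 = 2.6600
  age 15: 0.09 × 18 = 1.6200
R₀ = 15.5400 + 7.2800 + 8.3200 + 3.7800 + 2.6600 + 1.6200 = 39.2000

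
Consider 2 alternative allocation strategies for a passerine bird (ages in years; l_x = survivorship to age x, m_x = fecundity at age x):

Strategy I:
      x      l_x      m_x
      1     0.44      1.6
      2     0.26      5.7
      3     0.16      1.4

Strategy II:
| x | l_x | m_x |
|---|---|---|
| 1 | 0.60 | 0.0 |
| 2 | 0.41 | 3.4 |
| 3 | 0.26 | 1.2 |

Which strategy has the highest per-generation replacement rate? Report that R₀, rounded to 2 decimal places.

Strategy I: R₀ = 0.44×1.6 + 0.26×5.7 + 0.16×1.4 = 2.4100
Strategy II: R₀ = 0.60×0.0 + 0.41×3.4 + 0.26×1.2 = 1.7060
Highest R₀: strategy I with 2.4100.

2.41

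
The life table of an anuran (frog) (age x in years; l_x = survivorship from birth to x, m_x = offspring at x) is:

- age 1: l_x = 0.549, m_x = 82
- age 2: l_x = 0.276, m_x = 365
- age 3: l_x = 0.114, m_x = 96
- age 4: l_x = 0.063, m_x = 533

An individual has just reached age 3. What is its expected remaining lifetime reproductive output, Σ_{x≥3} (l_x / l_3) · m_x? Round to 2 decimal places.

390.55

l_3 = 0.114. Conditional survival from age 3 to x is l_x / l_3.
  x=3: (0.114/0.114) × 96 = 96.0000
  x=4: (0.063/0.114) × 533 = 294.5526
Sum = 96.0000 + 294.5526 = 390.5526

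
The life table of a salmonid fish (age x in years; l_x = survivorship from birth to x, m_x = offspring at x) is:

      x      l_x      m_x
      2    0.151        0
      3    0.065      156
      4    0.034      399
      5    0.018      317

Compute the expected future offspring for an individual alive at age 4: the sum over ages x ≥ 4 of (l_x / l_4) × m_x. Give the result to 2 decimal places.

566.82

l_4 = 0.034. Conditional survival from age 4 to x is l_x / l_4.
  x=4: (0.034/0.034) × 399 = 399.0000
  x=5: (0.018/0.034) × 317 = 167.8235
Sum = 399.0000 + 167.8235 = 566.8235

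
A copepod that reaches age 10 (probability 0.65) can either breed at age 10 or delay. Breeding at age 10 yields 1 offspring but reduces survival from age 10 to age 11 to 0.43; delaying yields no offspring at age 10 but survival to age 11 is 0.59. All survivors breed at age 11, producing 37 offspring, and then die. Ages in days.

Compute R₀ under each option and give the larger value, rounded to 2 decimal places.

breed at age 10: R₀ = 0.65 × (1 + 0.43 × 37) = 0.65 × 16.9100 = 10.9915
delay to age 11: R₀ = 0.65 × (0.59 × 37) = 0.65 × 21.8300 = 14.1895
Higher: delay to age 11 (14.1895).

14.19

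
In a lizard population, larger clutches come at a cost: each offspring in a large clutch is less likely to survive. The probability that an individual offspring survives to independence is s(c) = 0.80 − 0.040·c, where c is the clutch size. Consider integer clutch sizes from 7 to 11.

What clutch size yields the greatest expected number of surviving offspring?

10

Expected surviving offspring = c × s(c):
  c=7: 7 × 0.520 = 3.640
  c=8: 8 × 0.480 = 3.840
  c=9: 9 × 0.440 = 3.960
  c=10: 10 × 0.400 = 4.000
  c=11: 11 × 0.360 = 3.960
Maximum at c = 10 (4.000 surviving offspring).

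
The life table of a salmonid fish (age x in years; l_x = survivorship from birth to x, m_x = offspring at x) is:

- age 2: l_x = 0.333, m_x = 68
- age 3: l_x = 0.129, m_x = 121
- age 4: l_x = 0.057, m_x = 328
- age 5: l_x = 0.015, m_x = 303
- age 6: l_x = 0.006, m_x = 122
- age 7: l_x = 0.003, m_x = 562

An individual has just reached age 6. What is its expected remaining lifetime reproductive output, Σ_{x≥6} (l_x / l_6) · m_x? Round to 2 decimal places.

403.00

l_6 = 0.006. Conditional survival from age 6 to x is l_x / l_6.
  x=6: (0.006/0.006) × 122 = 122.0000
  x=7: (0.003/0.006) × 562 = 281.0000
Sum = 122.0000 + 281.0000 = 403.0000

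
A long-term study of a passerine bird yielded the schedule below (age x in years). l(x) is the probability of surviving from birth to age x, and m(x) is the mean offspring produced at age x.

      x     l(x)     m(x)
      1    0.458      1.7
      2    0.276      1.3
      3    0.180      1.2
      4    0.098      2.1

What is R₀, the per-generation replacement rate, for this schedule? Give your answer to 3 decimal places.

R₀ = Σ l(x) m(x):
  age 1: 0.458 × 1.7 = 0.7786
  age 2: 0.276 × 1.3 = 0.3588
  age 3: 0.180 × 1.2 = 0.2160
  age 4: 0.098 × 2.1 = 0.2058
R₀ = 0.7786 + 0.3588 + 0.2160 + 0.2058 = 1.5592

1.559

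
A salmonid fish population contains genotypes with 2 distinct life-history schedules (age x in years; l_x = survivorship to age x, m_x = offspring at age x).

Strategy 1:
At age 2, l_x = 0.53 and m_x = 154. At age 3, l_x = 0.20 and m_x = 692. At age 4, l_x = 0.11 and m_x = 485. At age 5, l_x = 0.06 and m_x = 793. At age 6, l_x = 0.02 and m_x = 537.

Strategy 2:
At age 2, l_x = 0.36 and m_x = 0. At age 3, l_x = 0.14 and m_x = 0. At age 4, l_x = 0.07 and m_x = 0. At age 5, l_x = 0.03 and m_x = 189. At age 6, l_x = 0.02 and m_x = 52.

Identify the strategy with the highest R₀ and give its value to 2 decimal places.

Strategy 1: R₀ = 0.53×154 + 0.20×692 + 0.11×485 + 0.06×793 + 0.02×537 = 331.6900
Strategy 2: R₀ = 0.36×0 + 0.14×0 + 0.07×0 + 0.03×189 + 0.02×52 = 6.7100
Highest R₀: strategy 1 with 331.6900.

331.69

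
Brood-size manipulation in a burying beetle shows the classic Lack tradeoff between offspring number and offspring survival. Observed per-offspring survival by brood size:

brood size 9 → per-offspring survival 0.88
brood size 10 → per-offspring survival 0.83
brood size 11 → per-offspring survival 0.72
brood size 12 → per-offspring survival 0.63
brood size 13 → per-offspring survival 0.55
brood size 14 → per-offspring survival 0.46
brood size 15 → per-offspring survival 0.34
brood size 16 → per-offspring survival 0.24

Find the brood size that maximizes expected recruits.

Expected recruits = c × s(c):
  c=9: 9 × 0.88 = 7.920
  c=10: 10 × 0.83 = 8.300
  c=11: 11 × 0.72 = 7.920
  c=12: 12 × 0.63 = 7.560
  c=13: 13 × 0.55 = 7.150
  c=14: 14 × 0.46 = 6.440
  c=15: 15 × 0.34 = 5.100
  c=16: 16 × 0.24 = 3.840
Maximum at c = 10 (8.300 recruits).

10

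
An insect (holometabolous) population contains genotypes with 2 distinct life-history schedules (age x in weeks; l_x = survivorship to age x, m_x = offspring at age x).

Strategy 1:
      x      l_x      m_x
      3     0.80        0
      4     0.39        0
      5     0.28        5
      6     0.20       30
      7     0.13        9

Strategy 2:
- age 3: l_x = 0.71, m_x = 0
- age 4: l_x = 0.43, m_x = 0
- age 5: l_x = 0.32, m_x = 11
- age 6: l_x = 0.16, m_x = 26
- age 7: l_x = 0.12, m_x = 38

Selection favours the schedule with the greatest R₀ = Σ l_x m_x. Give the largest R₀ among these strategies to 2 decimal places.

Strategy 1: R₀ = 0.80×0 + 0.39×0 + 0.28×5 + 0.20×30 + 0.13×9 = 8.5700
Strategy 2: R₀ = 0.71×0 + 0.43×0 + 0.32×11 + 0.16×26 + 0.12×38 = 12.2400
Highest R₀: strategy 2 with 12.2400.

12.24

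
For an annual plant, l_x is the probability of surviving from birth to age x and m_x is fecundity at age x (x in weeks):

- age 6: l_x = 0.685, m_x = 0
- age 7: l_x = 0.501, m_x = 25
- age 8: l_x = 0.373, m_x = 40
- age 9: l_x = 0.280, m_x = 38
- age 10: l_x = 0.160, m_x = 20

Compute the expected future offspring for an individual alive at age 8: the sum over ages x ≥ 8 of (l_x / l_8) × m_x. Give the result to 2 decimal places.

l_8 = 0.373. Conditional survival from age 8 to x is l_x / l_8.
  x=8: (0.373/0.373) × 40 = 40.0000
  x=9: (0.280/0.373) × 38 = 28.5255
  x=10: (0.160/0.373) × 20 = 8.5791
Sum = 40.0000 + 28.5255 + 8.5791 = 77.1046

77.10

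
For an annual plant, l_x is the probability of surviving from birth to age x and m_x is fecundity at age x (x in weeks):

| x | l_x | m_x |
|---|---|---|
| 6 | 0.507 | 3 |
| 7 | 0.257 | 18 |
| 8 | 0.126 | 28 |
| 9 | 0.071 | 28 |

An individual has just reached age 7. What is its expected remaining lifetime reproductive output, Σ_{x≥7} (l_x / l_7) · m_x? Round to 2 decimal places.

39.46

l_7 = 0.257. Conditional survival from age 7 to x is l_x / l_7.
  x=7: (0.257/0.257) × 18 = 18.0000
  x=8: (0.126/0.257) × 28 = 13.7276
  x=9: (0.071/0.257) × 28 = 7.7354
Sum = 18.0000 + 13.7276 + 7.7354 = 39.4630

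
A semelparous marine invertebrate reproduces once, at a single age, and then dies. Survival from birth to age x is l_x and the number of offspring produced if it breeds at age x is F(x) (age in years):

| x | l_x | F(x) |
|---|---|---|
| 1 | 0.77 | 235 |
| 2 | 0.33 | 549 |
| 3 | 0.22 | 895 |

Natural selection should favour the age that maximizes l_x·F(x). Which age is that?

Expected offspring if breeding at age x = l_x × F(x):
  age 1: 0.77 × 235 = 180.950
  age 2: 0.33 × 549 = 181.170
  age 3: 0.22 × 895 = 196.900
Maximum at age 3 (196.900).

3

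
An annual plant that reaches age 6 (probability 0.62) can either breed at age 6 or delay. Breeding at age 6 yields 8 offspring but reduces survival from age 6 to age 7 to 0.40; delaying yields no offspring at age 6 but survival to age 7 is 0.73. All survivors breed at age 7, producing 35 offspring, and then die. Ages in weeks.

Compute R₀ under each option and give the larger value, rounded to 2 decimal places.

15.84

breed at age 6: R₀ = 0.62 × (8 + 0.40 × 35) = 0.62 × 22.0000 = 13.6400
delay to age 7: R₀ = 0.62 × (0.73 × 35) = 0.62 × 25.5500 = 15.8410
Higher: delay to age 7 (15.8410).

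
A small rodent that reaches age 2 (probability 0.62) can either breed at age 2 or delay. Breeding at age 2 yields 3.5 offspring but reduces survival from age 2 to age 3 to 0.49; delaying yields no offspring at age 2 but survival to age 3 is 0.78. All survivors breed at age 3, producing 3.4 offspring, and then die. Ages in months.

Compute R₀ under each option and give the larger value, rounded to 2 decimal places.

breed at age 2: R₀ = 0.62 × (3.5 + 0.49 × 3.4) = 0.62 × 5.1660 = 3.2029
delay to age 3: R₀ = 0.62 × (0.78 × 3.4) = 0.62 × 2.6520 = 1.6442
Higher: breed at age 2 (3.2029).

3.20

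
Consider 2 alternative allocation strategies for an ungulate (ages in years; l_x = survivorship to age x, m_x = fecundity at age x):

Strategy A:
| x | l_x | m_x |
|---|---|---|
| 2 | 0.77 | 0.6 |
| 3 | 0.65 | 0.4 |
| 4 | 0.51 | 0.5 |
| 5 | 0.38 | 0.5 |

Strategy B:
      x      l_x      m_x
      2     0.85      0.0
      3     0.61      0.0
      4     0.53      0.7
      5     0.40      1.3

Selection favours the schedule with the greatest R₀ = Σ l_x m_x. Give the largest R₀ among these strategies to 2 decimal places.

Strategy A: R₀ = 0.77×0.6 + 0.65×0.4 + 0.51×0.5 + 0.38×0.5 = 1.1670
Strategy B: R₀ = 0.85×0.0 + 0.61×0.0 + 0.53×0.7 + 0.40×1.3 = 0.8910
Highest R₀: strategy A with 1.1670.

1.17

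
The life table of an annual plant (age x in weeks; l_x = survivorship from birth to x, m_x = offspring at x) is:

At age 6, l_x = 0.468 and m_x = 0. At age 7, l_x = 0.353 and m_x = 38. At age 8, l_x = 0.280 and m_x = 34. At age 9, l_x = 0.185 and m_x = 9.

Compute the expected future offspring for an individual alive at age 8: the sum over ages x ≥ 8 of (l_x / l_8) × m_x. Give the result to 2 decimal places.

l_8 = 0.280. Conditional survival from age 8 to x is l_x / l_8.
  x=8: (0.280/0.280) × 34 = 34.0000
  x=9: (0.185/0.280) × 9 = 5.9464
Sum = 34.0000 + 5.9464 = 39.9464

39.95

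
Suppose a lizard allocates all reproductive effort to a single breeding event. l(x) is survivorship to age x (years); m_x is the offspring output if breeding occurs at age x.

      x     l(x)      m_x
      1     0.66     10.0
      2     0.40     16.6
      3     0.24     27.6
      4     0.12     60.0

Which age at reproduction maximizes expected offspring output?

Expected offspring if breeding at age x = l(x) × m_x:
  age 1: 0.66 × 10.0 = 6.600
  age 2: 0.40 × 16.6 = 6.640
  age 3: 0.24 × 27.6 = 6.624
  age 4: 0.12 × 60.0 = 7.200
Maximum at age 4 (7.200).

4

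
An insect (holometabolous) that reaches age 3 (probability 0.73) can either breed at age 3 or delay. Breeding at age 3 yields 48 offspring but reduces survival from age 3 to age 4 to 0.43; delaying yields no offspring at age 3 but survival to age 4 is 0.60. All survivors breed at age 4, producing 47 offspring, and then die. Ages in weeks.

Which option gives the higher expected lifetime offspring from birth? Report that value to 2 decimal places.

breed at age 3: R₀ = 0.73 × (48 + 0.43 × 47) = 0.73 × 68.2100 = 49.7933
delay to age 4: R₀ = 0.73 × (0.60 × 47) = 0.73 × 28.2000 = 20.5860
Higher: breed at age 3 (49.7933).

49.79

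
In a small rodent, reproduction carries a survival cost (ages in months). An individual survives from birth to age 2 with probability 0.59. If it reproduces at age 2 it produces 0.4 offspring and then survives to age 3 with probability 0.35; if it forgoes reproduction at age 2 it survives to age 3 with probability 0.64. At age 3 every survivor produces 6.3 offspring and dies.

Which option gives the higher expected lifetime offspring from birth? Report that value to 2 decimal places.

breed at age 2: R₀ = 0.59 × (0.4 + 0.35 × 6.3) = 0.59 × 2.6050 = 1.5369
delay to age 3: R₀ = 0.59 × (0.64 × 6.3) = 0.59 × 4.0320 = 2.3789
Higher: delay to age 3 (2.3789).

2.38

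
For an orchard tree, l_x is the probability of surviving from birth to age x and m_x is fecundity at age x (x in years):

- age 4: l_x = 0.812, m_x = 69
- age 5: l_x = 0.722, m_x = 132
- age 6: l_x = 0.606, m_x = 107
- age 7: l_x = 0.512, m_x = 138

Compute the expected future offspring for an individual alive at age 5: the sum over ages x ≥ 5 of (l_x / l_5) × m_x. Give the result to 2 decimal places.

319.67

l_5 = 0.722. Conditional survival from age 5 to x is l_x / l_5.
  x=5: (0.722/0.722) × 132 = 132.0000
  x=6: (0.606/0.722) × 107 = 89.8089
  x=7: (0.512/0.722) × 138 = 97.8615
Sum = 132.0000 + 89.8089 + 97.8615 = 319.6704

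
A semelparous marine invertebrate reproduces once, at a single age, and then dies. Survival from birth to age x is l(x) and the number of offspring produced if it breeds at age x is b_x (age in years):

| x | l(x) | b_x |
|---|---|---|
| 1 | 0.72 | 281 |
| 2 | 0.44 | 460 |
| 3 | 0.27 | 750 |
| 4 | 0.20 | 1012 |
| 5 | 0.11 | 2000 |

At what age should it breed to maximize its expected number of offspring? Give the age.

Expected offspring if breeding at age x = l(x) × b_x:
  age 1: 0.72 × 281 = 202.320
  age 2: 0.44 × 460 = 202.400
  age 3: 0.27 × 750 = 202.500
  age 4: 0.20 × 1012 = 202.400
  age 5: 0.11 × 2000 = 220.000
Maximum at age 5 (220.000).

5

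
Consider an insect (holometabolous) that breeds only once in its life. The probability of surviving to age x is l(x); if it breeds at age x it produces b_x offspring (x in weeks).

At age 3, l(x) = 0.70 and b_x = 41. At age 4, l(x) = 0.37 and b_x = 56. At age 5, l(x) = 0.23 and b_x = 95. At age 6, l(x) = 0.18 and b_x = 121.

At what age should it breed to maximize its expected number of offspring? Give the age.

Expected offspring if breeding at age x = l(x) × b_x:
  age 3: 0.70 × 41 = 28.700
  age 4: 0.37 × 56 = 20.720
  age 5: 0.23 × 95 = 21.850
  age 6: 0.18 × 121 = 21.780
Maximum at age 3 (28.700).

3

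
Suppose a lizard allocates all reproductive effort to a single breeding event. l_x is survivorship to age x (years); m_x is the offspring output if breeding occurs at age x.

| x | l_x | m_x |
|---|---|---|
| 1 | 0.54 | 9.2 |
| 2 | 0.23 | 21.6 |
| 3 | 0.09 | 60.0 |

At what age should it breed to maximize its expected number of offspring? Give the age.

Expected offspring if breeding at age x = l_x × m_x:
  age 1: 0.54 × 9.2 = 4.968
  age 2: 0.23 × 21.6 = 4.968
  age 3: 0.09 × 60.0 = 5.400
Maximum at age 3 (5.400).

3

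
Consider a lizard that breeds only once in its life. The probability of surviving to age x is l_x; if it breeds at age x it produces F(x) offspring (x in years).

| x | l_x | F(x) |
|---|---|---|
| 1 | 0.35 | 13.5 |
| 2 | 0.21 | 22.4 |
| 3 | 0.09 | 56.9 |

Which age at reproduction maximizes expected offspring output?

3

Expected offspring if breeding at age x = l_x × F(x):
  age 1: 0.35 × 13.5 = 4.725
  age 2: 0.21 × 22.4 = 4.704
  age 3: 0.09 × 56.9 = 5.121
Maximum at age 3 (5.121).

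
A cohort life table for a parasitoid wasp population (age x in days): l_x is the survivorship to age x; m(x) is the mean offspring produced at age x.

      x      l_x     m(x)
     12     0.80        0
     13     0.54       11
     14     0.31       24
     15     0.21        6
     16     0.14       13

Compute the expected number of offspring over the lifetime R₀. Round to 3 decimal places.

R₀ = Σ l_x m(x):
  age 12: 0.80 × 0 = 0.0000
  age 13: 0.54 × 11 = 5.9400
  age 14: 0.31 × 24 = 7.4400
  age 15: 0.21 × 6 = 1.2600
  age 16: 0.14 × 13 = 1.8200
R₀ = 0.0000 + 5.9400 + 7.4400 + 1.2600 + 1.8200 = 16.4600

16.460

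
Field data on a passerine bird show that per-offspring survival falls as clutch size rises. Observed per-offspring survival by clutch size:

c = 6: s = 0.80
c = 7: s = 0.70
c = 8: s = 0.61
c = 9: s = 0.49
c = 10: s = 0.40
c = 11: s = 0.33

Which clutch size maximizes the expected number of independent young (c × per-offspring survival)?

7

Expected independent young = c × s(c):
  c=6: 6 × 0.80 = 4.800
  c=7: 7 × 0.70 = 4.900
  c=8: 8 × 0.61 = 4.880
  c=9: 9 × 0.49 = 4.410
  c=10: 10 × 0.40 = 4.000
  c=11: 11 × 0.33 = 3.630
Maximum at c = 7 (4.900 independent young).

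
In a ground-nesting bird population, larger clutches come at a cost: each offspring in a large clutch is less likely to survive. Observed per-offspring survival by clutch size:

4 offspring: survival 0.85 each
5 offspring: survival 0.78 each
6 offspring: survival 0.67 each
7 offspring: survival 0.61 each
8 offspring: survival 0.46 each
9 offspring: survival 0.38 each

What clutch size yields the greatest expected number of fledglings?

7

Expected fledglings = c × s(c):
  c=4: 4 × 0.85 = 3.400
  c=5: 5 × 0.78 = 3.900
  c=6: 6 × 0.67 = 4.020
  c=7: 7 × 0.61 = 4.270
  c=8: 8 × 0.46 = 3.680
  c=9: 9 × 0.38 = 3.420
Maximum at c = 7 (4.270 fledglings).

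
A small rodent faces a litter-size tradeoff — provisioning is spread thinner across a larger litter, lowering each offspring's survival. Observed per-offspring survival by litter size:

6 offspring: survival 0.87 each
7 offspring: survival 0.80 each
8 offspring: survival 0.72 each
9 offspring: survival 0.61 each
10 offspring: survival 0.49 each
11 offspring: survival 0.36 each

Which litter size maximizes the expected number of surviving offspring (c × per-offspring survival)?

Expected surviving offspring = c × s(c):
  c=6: 6 × 0.87 = 5.220
  c=7: 7 × 0.80 = 5.600
  c=8: 8 × 0.72 = 5.760
  c=9: 9 × 0.61 = 5.490
  c=10: 10 × 0.49 = 4.900
  c=11: 11 × 0.36 = 3.960
Maximum at c = 8 (5.760 surviving offspring).

8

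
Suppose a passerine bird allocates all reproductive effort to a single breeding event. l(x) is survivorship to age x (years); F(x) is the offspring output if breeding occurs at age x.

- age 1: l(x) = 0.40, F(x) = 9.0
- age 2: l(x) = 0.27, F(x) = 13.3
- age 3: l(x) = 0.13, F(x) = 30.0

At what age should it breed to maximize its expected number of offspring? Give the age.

3

Expected offspring if breeding at age x = l(x) × F(x):
  age 1: 0.40 × 9.0 = 3.600
  age 2: 0.27 × 13.3 = 3.591
  age 3: 0.13 × 30.0 = 3.900
Maximum at age 3 (3.900).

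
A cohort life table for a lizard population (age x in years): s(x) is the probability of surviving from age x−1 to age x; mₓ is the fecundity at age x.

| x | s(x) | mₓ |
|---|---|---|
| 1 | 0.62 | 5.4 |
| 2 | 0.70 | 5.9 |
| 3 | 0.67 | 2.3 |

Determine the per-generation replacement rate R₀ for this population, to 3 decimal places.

Survivorship from birth: l_x = s_1·s_2·…·s_x.
  l_1 = 0.62000
  l_2 = 0.43400
  l_3 = 0.29078
R₀ = Σ l_x mₓ:
  age 1: 0.62000 × 5.4 = 3.3480
  age 2: 0.43400 × 5.9 = 2.5606
  age 3: 0.29078 × 2.3 = 0.6688
R₀ = 3.3480 + 2.5606 + 0.6688 = 6.5774

6.577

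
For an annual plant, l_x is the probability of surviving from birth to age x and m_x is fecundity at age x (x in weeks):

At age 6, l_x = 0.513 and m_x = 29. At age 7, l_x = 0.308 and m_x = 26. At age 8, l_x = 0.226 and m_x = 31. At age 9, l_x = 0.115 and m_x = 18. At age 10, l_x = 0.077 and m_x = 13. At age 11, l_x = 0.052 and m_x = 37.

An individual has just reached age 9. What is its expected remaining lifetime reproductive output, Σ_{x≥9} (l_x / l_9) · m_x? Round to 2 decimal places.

43.43

l_9 = 0.115. Conditional survival from age 9 to x is l_x / l_9.
  x=9: (0.115/0.115) × 18 = 18.0000
  x=10: (0.077/0.115) × 13 = 8.7043
  x=11: (0.052/0.115) × 37 = 16.7304
Sum = 18.0000 + 8.7043 + 16.7304 = 43.4348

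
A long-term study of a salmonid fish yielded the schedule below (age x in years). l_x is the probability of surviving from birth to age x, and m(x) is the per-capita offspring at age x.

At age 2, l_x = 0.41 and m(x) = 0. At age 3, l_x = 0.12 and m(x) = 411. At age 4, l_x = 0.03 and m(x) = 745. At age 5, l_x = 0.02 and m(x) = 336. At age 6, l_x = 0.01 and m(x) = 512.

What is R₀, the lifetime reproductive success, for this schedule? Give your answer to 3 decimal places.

R₀ = Σ l_x m(x):
  age 2: 0.41 × 0 = 0.0000
  age 3: 0.12 × 411 = 49.3200
  age 4: 0.03 × 745 = 22.3500
  age 5: 0.02 × 336 = 6.7200
  age 6: 0.01 × 512 = 5.1200
R₀ = 0.0000 + 49.3200 + 22.3500 + 6.7200 + 5.1200 = 83.5100

83.510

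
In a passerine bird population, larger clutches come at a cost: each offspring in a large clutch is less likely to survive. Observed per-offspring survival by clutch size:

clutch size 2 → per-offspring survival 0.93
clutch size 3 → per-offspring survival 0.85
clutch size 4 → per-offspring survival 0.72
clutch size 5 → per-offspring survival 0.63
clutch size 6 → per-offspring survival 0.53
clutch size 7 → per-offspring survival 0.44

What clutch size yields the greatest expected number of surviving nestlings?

Expected surviving nestlings = c × s(c):
  c=2: 2 × 0.93 = 1.860
  c=3: 3 × 0.85 = 2.550
  c=4: 4 × 0.72 = 2.880
  c=5: 5 × 0.63 = 3.150
  c=6: 6 × 0.53 = 3.180
  c=7: 7 × 0.44 = 3.080
Maximum at c = 6 (3.180 surviving nestlings).

6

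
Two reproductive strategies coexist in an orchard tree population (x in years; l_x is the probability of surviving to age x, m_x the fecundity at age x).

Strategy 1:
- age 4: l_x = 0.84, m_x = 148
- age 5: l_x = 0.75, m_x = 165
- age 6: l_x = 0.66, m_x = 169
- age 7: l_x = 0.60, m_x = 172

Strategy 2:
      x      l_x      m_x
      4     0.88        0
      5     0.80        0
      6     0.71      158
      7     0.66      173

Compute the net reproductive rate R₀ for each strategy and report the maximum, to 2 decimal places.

462.81

Strategy 1: R₀ = 0.84×148 + 0.75×165 + 0.66×169 + 0.60×172 = 462.8100
Strategy 2: R₀ = 0.88×0 + 0.80×0 + 0.71×158 + 0.66×173 = 226.3600
Highest R₀: strategy 1 with 462.8100.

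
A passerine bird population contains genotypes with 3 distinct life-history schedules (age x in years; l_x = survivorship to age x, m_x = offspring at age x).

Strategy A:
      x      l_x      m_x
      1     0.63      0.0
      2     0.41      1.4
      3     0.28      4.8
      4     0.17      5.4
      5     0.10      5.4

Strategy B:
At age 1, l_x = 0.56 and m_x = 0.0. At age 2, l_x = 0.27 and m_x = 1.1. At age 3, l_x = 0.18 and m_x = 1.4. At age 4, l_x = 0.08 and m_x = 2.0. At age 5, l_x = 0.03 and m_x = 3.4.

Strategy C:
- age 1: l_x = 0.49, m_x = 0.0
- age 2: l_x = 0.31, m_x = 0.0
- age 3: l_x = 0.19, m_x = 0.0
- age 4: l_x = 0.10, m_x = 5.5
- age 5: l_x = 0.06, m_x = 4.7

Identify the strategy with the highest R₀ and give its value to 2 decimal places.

Strategy A: R₀ = 0.63×0.0 + 0.41×1.4 + 0.28×4.8 + 0.17×5.4 + 0.10×5.4 = 3.3760
Strategy B: R₀ = 0.56×0.0 + 0.27×1.1 + 0.18×1.4 + 0.08×2.0 + 0.03×3.4 = 0.8110
Strategy C: R₀ = 0.49×0.0 + 0.31×0.0 + 0.19×0.0 + 0.10×5.5 + 0.06×4.7 = 0.8320
Highest R₀: strategy A with 3.3760.

3.38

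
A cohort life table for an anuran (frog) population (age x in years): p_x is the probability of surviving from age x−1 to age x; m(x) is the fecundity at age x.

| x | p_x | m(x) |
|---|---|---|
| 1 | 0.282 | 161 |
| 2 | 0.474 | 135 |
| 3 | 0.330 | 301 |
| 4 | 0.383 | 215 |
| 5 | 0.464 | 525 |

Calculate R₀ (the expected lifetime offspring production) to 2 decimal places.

84.47

Survivorship from birth: l_x = p_1·p_2·…·p_x.
  l_1 = 0.28200
  l_2 = 0.13367
  l_3 = 0.04411
  l_4 = 0.01689
  l_5 = 0.00784
R₀ = Σ l_x m(x):
  age 1: 0.28200 × 161 = 45.4020
  age 2: 0.13367 × 135 = 18.0455
  age 3: 0.04411 × 301 = 13.2771
  age 4: 0.01689 × 215 = 3.6313
  age 5: 0.00784 × 525 = 4.1160
R₀ = 45.4020 + 18.0455 + 13.2771 + 3.6313 + 4.1160 = 84.4719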